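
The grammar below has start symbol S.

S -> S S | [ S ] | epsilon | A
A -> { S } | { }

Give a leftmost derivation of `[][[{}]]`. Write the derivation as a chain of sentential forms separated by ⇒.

S ⇒ SS ⇒ [S]S ⇒ []S ⇒ []SS ⇒ [][S]S ⇒ [][SS]S ⇒ [][SSS]S ⇒ [][[S]SS]S ⇒ [][[A]SS]S ⇒ [][[{S}]SS]S ⇒ [][[{}]SS]S ⇒ [][[{}]S]S ⇒ [][[{}]]S ⇒ [][[{}]]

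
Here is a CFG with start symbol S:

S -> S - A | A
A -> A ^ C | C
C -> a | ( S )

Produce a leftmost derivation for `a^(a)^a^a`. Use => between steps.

S => A => A^C => A^C^C => A^C^C^C => C^C^C^C => a^C^C^C => a^(S)^C^C => a^(A)^C^C => a^(C)^C^C => a^(a)^C^C => a^(a)^a^C => a^(a)^a^a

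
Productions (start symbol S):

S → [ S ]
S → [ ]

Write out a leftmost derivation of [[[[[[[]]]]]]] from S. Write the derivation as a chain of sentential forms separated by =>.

S => [S]   [S → [ S ]]
[S] => [[S]]   [S → [ S ]]
[[S]] => [[[S]]]   [S → [ S ]]
[[[S]]] => [[[[S]]]]   [S → [ S ]]
[[[[S]]]] => [[[[[S]]]]]   [S → [ S ]]
[[[[[S]]]]] => [[[[[[S]]]]]]   [S → [ S ]]
[[[[[[S]]]]]] => [[[[[[[]]]]]]]   [S → [ ]]

S => [S] => [[S]] => [[[S]]] => [[[[S]]]] => [[[[[S]]]]] => [[[[[[S]]]]]] => [[[[[[[]]]]]]]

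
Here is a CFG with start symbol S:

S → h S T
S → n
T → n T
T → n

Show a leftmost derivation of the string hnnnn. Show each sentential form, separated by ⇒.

S ⇒ hST   [S → h S T]
hST ⇒ hnT   [S → n]
hnT ⇒ hnnT   [T → n T]
hnnT ⇒ hnnnT   [T → n T]
hnnnT ⇒ hnnnn   [T → n]

S ⇒ hST ⇒ hnT ⇒ hnnT ⇒ hnnnT ⇒ hnnnn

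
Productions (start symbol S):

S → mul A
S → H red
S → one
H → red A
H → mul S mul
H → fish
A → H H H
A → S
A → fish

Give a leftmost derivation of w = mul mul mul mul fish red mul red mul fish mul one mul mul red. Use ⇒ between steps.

S ⇒ H red ⇒ mul S mul red ⇒ mul mul A mul red ⇒ mul mul H H H mul red ⇒ mul mul mul S mul H H mul red ⇒ mul mul mul H red mul H H mul red ⇒ mul mul mul mul S mul red mul H H mul red ⇒ mul mul mul mul H red mul red mul H H mul red ⇒ mul mul mul mul fish red mul red mul H H mul red ⇒ mul mul mul mul fish red mul red mul fish H mul red ⇒ mul mul mul mul fish red mul red mul fish mul S mul mul red ⇒ mul mul mul mul fish red mul red mul fish mul one mul mul red

S ⇒ H red   [S → H red]
H red ⇒ mul S mul red   [H → mul S mul]
mul S mul red ⇒ mul mul A mul red   [S → mul A]
mul mul A mul red ⇒ mul mul H H H mul red   [A → H H H]
mul mul H H H mul red ⇒ mul mul mul S mul H H mul red   [H → mul S mul]
mul mul mul S mul H H mul red ⇒ mul mul mul H red mul H H mul red   [S → H red]
mul mul mul H red mul H H mul red ⇒ mul mul mul mul S mul red mul H H mul red   [H → mul S mul]
mul mul mul mul S mul red mul H H mul red ⇒ mul mul mul mul H red mul red mul H H mul red   [S → H red]
mul mul mul mul H red mul red mul H H mul red ⇒ mul mul mul mul fish red mul red mul H H mul red   [H → fish]
mul mul mul mul fish red mul red mul H H mul red ⇒ mul mul mul mul fish red mul red mul fish H mul red   [H → fish]
mul mul mul mul fish red mul red mul fish H mul red ⇒ mul mul mul mul fish red mul red mul fish mul S mul mul red   [H → mul S mul]
mul mul mul mul fish red mul red mul fish mul S mul mul red ⇒ mul mul mul mul fish red mul red mul fish mul one mul mul red   [S → one]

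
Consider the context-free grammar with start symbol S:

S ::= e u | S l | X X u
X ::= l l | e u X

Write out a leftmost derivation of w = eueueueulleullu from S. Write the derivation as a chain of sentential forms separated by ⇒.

S ⇒ XXu ⇒ euXXu ⇒ eueuXXu ⇒ eueueuXXu ⇒ eueueueuXXu ⇒ eueueueullXu ⇒ eueueueulleuXu ⇒ eueueueulleullu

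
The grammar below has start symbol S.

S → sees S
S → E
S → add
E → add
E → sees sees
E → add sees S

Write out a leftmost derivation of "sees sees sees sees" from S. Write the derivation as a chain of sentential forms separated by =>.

S => sees S => sees sees S => sees sees E => sees sees sees sees

S => sees S   [S → sees S]
sees S => sees sees S   [S → sees S]
sees sees S => sees sees E   [S → E]
sees sees E => sees sees sees sees   [E → sees sees]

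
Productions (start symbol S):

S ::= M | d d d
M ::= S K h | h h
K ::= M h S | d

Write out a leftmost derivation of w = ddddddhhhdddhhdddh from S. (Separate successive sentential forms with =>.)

S => M => SKh => dddKh => dddMhSh => dddSKhhSh => ddddddKhhSh => ddddddMhShhSh => ddddddhhhShhSh => ddddddhhhdddhhSh => ddddddhhhdddhhdddh

S => M   [S ::= M]
M => SKh   [M ::= S K h]
SKh => dddKh   [S ::= d d d]
dddKh => dddMhSh   [K ::= M h S]
dddMhSh => dddSKhhSh   [M ::= S K h]
dddSKhhSh => ddddddKhhSh   [S ::= d d d]
ddddddKhhSh => ddddddMhShhSh   [K ::= M h S]
ddddddMhShhSh => ddddddhhhShhSh   [M ::= h h]
ddddddhhhShhSh => ddddddhhhdddhhSh   [S ::= d d d]
ddddddhhhdddhhSh => ddddddhhhdddhhdddh   [S ::= d d d]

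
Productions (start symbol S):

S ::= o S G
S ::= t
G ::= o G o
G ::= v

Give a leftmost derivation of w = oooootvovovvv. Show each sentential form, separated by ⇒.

S ⇒ oSG   [S ::= o S G]
oSG ⇒ ooSGG   [S ::= o S G]
ooSGG ⇒ oooSGGG   [S ::= o S G]
oooSGGG ⇒ ooooSGGGG   [S ::= o S G]
ooooSGGGG ⇒ oooooSGGGGG   [S ::= o S G]
oooooSGGGGG ⇒ oooootGGGGG   [S ::= t]
oooootGGGGG ⇒ oooootvGGGG   [G ::= v]
oooootvGGGG ⇒ oooootvoGoGGG   [G ::= o G o]
oooootvoGoGGG ⇒ oooootvovoGGG   [G ::= v]
oooootvovoGGG ⇒ oooootvovovGG   [G ::= v]
oooootvovovGG ⇒ oooootvovovvG   [G ::= v]
oooootvovovvG ⇒ oooootvovovvv   [G ::= v]

S⇒oSG⇒ooSGG⇒oooSGGG⇒ooooSGGGG⇒oooooSGGGGG⇒oooootGGGGG⇒oooootvGGGG⇒oooootvoGoGGG⇒oooootvovoGGG⇒oooootvovovGG⇒oooootvovovvG⇒oooootvovovvv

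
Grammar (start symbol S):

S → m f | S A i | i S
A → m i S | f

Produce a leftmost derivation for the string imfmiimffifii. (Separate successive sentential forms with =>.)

S => SAi => iSAi => imfAi => imfmiSi => imfmiSAii => imfmiSAiAii => imfmiiSAiAii => imfmiimfAiAii => imfmiimffiAii => imfmiimffifii

S => SAi   [S → S A i]
SAi => iSAi   [S → i S]
iSAi => imfAi   [S → m f]
imfAi => imfmiSi   [A → m i S]
imfmiSi => imfmiSAii   [S → S A i]
imfmiSAii => imfmiSAiAii   [S → S A i]
imfmiSAiAii => imfmiiSAiAii   [S → i S]
imfmiiSAiAii => imfmiimfAiAii   [S → m f]
imfmiimfAiAii => imfmiimffiAii   [A → f]
imfmiimffiAii => imfmiimffifii   [A → f]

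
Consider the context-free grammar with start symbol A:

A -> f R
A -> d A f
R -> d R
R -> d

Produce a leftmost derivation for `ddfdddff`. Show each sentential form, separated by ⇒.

A ⇒ dAf ⇒ ddAff ⇒ ddfRff ⇒ ddfdRff ⇒ ddfddRff ⇒ ddfdddff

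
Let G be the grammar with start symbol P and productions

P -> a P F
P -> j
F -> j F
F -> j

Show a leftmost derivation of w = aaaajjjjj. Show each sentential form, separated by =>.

P => aPF   [P -> a P F]
aPF => aaPFF   [P -> a P F]
aaPFF => aaaPFFF   [P -> a P F]
aaaPFFF => aaaaPFFFF   [P -> a P F]
aaaaPFFFF => aaaajFFFF   [P -> j]
aaaajFFFF => aaaajjFFF   [F -> j]
aaaajjFFF => aaaajjjFF   [F -> j]
aaaajjjFF => aaaajjjjF   [F -> j]
aaaajjjjF => aaaajjjjj   [F -> j]

P => aPF => aaPFF => aaaPFFF => aaaaPFFFF => aaaajFFFF => aaaajjFFF => aaaajjjFF => aaaajjjjF => aaaajjjjj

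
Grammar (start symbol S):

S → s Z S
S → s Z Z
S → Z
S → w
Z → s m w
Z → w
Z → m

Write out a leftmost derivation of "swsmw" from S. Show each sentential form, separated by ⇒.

S ⇒ sZZ ⇒ swZ ⇒ swsmw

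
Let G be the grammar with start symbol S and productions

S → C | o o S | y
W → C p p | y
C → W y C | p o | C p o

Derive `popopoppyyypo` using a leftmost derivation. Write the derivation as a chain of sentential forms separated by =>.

S => C => WyC => CppyC => CpoppyC => CpopoppyC => popopoppyC => popopoppyWyC => popopoppyyyC => popopoppyyypo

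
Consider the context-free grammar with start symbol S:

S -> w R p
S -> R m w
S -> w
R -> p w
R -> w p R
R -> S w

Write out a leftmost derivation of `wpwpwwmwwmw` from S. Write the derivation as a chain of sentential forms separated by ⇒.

S ⇒ Rmw ⇒ wpRmw ⇒ wpwpRmw ⇒ wpwpSwmw ⇒ wpwpRmwwmw ⇒ wpwpSwmwwmw ⇒ wpwpwwmwwmw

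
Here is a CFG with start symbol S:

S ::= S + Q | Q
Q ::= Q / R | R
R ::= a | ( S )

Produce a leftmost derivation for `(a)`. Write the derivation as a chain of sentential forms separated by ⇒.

S ⇒ Q   [S ::= Q]
Q ⇒ R   [Q ::= R]
R ⇒ (S)   [R ::= ( S )]
(S) ⇒ (Q)   [S ::= Q]
(Q) ⇒ (R)   [Q ::= R]
(R) ⇒ (a)   [R ::= a]

S ⇒ Q ⇒ R ⇒ (S) ⇒ (Q) ⇒ (R) ⇒ (a)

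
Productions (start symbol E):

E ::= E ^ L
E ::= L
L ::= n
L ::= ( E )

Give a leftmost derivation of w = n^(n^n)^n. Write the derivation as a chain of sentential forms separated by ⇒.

E ⇒ E^L   [E ::= E ^ L]
E^L ⇒ E^L^L   [E ::= E ^ L]
E^L^L ⇒ L^L^L   [E ::= L]
L^L^L ⇒ n^L^L   [L ::= n]
n^L^L ⇒ n^(E)^L   [L ::= ( E )]
n^(E)^L ⇒ n^(E^L)^L   [E ::= E ^ L]
n^(E^L)^L ⇒ n^(L^L)^L   [E ::= L]
n^(L^L)^L ⇒ n^(n^L)^L   [L ::= n]
n^(n^L)^L ⇒ n^(n^n)^L   [L ::= n]
n^(n^n)^L ⇒ n^(n^n)^n   [L ::= n]

E ⇒ E^L ⇒ E^L^L ⇒ L^L^L ⇒ n^L^L ⇒ n^(E)^L ⇒ n^(E^L)^L ⇒ n^(L^L)^L ⇒ n^(n^L)^L ⇒ n^(n^n)^L ⇒ n^(n^n)^n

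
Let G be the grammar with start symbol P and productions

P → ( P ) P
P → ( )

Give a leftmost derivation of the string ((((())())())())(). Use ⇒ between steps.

P ⇒ (P)P ⇒ ((P)P)P ⇒ (((P)P)P)P ⇒ ((((P)P)P)P)P ⇒ ((((())P)P)P)P ⇒ ((((())())P)P)P ⇒ ((((())())())P)P ⇒ ((((())())())())P ⇒ ((((())())())())()

P ⇒ (P)P   [P → ( P ) P]
(P)P ⇒ ((P)P)P   [P → ( P ) P]
((P)P)P ⇒ (((P)P)P)P   [P → ( P ) P]
(((P)P)P)P ⇒ ((((P)P)P)P)P   [P → ( P ) P]
((((P)P)P)P)P ⇒ ((((())P)P)P)P   [P → ( )]
((((())P)P)P)P ⇒ ((((())())P)P)P   [P → ( )]
((((())())P)P)P ⇒ ((((())())())P)P   [P → ( )]
((((())())())P)P ⇒ ((((())())())())P   [P → ( )]
((((())())())())P ⇒ ((((())())())())()   [P → ( )]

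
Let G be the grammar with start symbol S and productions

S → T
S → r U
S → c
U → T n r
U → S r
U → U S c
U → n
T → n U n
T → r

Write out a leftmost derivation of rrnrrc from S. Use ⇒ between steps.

S ⇒ rU ⇒ rUSc ⇒ rTnrSc ⇒ rrnrSc ⇒ rrnrTc ⇒ rrnrrc

S ⇒ rU   [S → r U]
rU ⇒ rUSc   [U → U S c]
rUSc ⇒ rTnrSc   [U → T n r]
rTnrSc ⇒ rrnrSc   [T → r]
rrnrSc ⇒ rrnrTc   [S → T]
rrnrTc ⇒ rrnrrc   [T → r]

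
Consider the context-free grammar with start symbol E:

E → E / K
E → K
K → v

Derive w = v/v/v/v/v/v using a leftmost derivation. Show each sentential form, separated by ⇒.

E⇒E/K⇒E/K/K⇒E/K/K/K⇒E/K/K/K/K⇒E/K/K/K/K/K⇒K/K/K/K/K/K⇒v/K/K/K/K/K⇒v/v/K/K/K/K⇒v/v/v/K/K/K⇒v/v/v/v/K/K⇒v/v/v/v/v/K⇒v/v/v/v/v/v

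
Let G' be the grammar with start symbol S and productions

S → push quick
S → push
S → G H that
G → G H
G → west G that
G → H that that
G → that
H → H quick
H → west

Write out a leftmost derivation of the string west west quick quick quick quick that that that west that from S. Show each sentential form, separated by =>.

S => G H that => west G that H that => west H that that that H that => west H quick that that that H that => west H quick quick that that that H that => west H quick quick quick that that that H that => west H quick quick quick quick that that that H that => west west quick quick quick quick that that that H that => west west quick quick quick quick that that that west that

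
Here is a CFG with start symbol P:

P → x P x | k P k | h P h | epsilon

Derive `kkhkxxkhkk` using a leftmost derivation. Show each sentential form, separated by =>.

P=>kPk=>kkPkk=>kkhPhkk=>kkhkPkhkk=>kkhkxPxkhkk=>kkhkxxkhkk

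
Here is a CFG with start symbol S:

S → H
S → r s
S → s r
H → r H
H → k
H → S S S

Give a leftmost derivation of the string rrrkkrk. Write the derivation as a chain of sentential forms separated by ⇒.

S ⇒ H ⇒ rH ⇒ rrH ⇒ rrSSS ⇒ rrHSS ⇒ rrrHSS ⇒ rrrkSS ⇒ rrrkHS ⇒ rrrkkS ⇒ rrrkkH ⇒ rrrkkrH ⇒ rrrkkrk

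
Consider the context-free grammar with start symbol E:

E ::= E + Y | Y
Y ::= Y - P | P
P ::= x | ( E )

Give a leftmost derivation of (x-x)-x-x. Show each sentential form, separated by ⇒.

E ⇒ Y   [E ::= Y]
Y ⇒ Y-P   [Y ::= Y - P]
Y-P ⇒ Y-P-P   [Y ::= Y - P]
Y-P-P ⇒ P-P-P   [Y ::= P]
P-P-P ⇒ (E)-P-P   [P ::= ( E )]
(E)-P-P ⇒ (Y)-P-P   [E ::= Y]
(Y)-P-P ⇒ (Y-P)-P-P   [Y ::= Y - P]
(Y-P)-P-P ⇒ (P-P)-P-P   [Y ::= P]
(P-P)-P-P ⇒ (x-P)-P-P   [P ::= x]
(x-P)-P-P ⇒ (x-x)-P-P   [P ::= x]
(x-x)-P-P ⇒ (x-x)-x-P   [P ::= x]
(x-x)-x-P ⇒ (x-x)-x-x   [P ::= x]

E ⇒ Y ⇒ Y-P ⇒ Y-P-P ⇒ P-P-P ⇒ (E)-P-P ⇒ (Y)-P-P ⇒ (Y-P)-P-P ⇒ (P-P)-P-P ⇒ (x-P)-P-P ⇒ (x-x)-P-P ⇒ (x-x)-x-P ⇒ (x-x)-x-x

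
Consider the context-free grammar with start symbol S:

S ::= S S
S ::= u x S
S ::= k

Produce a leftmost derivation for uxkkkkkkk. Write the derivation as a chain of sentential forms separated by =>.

S => SS   [S ::= S S]
SS => SSS   [S ::= S S]
SSS => uxSSS   [S ::= u x S]
uxSSS => uxSSSS   [S ::= S S]
uxSSSS => uxSSSSS   [S ::= S S]
uxSSSSS => uxSSSSSS   [S ::= S S]
uxSSSSSS => uxSSSSSSS   [S ::= S S]
uxSSSSSSS => uxkSSSSSS   [S ::= k]
uxkSSSSSS => uxkkSSSSS   [S ::= k]
uxkkSSSSS => uxkkkSSSS   [S ::= k]
uxkkkSSSS => uxkkkkSSS   [S ::= k]
uxkkkkSSS => uxkkkkkSS   [S ::= k]
uxkkkkkSS => uxkkkkkkS   [S ::= k]
uxkkkkkkS => uxkkkkkkk   [S ::= k]

S => SS => SSS => uxSSS => uxSSSS => uxSSSSS => uxSSSSSS => uxSSSSSSS => uxkSSSSSS => uxkkSSSSS => uxkkkSSSS => uxkkkkSSS => uxkkkkkSS => uxkkkkkkS => uxkkkkkkk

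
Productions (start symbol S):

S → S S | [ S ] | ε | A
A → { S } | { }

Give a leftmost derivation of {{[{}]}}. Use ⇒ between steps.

S ⇒ A ⇒ {S} ⇒ {A} ⇒ {{S}} ⇒ {{[S]}} ⇒ {{[A]}} ⇒ {{[{}]}}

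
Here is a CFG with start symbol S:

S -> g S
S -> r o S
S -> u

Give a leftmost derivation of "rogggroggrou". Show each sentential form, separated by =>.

S => roS   [S -> r o S]
roS => rogS   [S -> g S]
rogS => roggS   [S -> g S]
roggS => rogggS   [S -> g S]
rogggS => rogggroS   [S -> r o S]
rogggroS => rogggrogS   [S -> g S]
rogggrogS => rogggroggS   [S -> g S]
rogggroggS => rogggroggroS   [S -> r o S]
rogggroggroS => rogggroggrou   [S -> u]

S => roS => rogS => roggS => rogggS => rogggroS => rogggrogS => rogggroggS => rogggroggroS => rogggroggrou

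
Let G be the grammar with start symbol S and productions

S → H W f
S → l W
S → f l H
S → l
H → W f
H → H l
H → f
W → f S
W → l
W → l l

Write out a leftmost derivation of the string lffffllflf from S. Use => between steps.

S => lW => lfS => lfHWf => lffWf => lfffSf => lfffflHf => lfffflHlf => lfffflWflf => lffffllflf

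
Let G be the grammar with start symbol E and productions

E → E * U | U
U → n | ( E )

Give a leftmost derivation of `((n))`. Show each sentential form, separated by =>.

E=>U=>(E)=>(U)=>((E))=>((U))=>((n))

E => U   [E → U]
U => (E)   [U → ( E )]
(E) => (U)   [E → U]
(U) => ((E))   [U → ( E )]
((E)) => ((U))   [E → U]
((U)) => ((n))   [U → n]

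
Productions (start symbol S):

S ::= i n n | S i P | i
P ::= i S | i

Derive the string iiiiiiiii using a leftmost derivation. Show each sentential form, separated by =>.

S => SiP => SiPiP => SiPiPiP => SiPiPiPiP => iiPiPiPiP => iiiiPiPiP => iiiiiiPiP => iiiiiiiiP => iiiiiiiii

S => SiP   [S ::= S i P]
SiP => SiPiP   [S ::= S i P]
SiPiP => SiPiPiP   [S ::= S i P]
SiPiPiP => SiPiPiPiP   [S ::= S i P]
SiPiPiPiP => iiPiPiPiP   [S ::= i]
iiPiPiPiP => iiiiPiPiP   [P ::= i]
iiiiPiPiP => iiiiiiPiP   [P ::= i]
iiiiiiPiP => iiiiiiiiP   [P ::= i]
iiiiiiiiP => iiiiiiiii   [P ::= i]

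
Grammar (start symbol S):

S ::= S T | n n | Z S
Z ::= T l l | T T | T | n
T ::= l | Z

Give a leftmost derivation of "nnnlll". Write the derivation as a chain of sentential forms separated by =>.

S => ST => STT => STTT => ZSTTT => nSTTT => nnnTTT => nnnlTT => nnnllT => nnnlll

S => ST   [S ::= S T]
ST => STT   [S ::= S T]
STT => STTT   [S ::= S T]
STTT => ZSTTT   [S ::= Z S]
ZSTTT => nSTTT   [Z ::= n]
nSTTT => nnnTTT   [S ::= n n]
nnnTTT => nnnlTT   [T ::= l]
nnnlTT => nnnllT   [T ::= l]
nnnllT => nnnlll   [T ::= l]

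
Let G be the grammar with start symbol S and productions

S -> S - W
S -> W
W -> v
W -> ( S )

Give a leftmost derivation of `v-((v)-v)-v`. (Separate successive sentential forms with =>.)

S => S-W => S-W-W => W-W-W => v-W-W => v-(S)-W => v-(S-W)-W => v-(W-W)-W => v-((S)-W)-W => v-((W)-W)-W => v-((v)-W)-W => v-((v)-v)-W => v-((v)-v)-v

S => S-W   [S -> S - W]
S-W => S-W-W   [S -> S - W]
S-W-W => W-W-W   [S -> W]
W-W-W => v-W-W   [W -> v]
v-W-W => v-(S)-W   [W -> ( S )]
v-(S)-W => v-(S-W)-W   [S -> S - W]
v-(S-W)-W => v-(W-W)-W   [S -> W]
v-(W-W)-W => v-((S)-W)-W   [W -> ( S )]
v-((S)-W)-W => v-((W)-W)-W   [S -> W]
v-((W)-W)-W => v-((v)-W)-W   [W -> v]
v-((v)-W)-W => v-((v)-v)-W   [W -> v]
v-((v)-v)-W => v-((v)-v)-v   [W -> v]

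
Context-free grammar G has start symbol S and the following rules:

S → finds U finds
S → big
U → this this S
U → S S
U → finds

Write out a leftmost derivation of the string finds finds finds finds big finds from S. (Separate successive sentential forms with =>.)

S => finds U finds => finds S S finds => finds finds U finds S finds => finds finds finds finds S finds => finds finds finds finds big finds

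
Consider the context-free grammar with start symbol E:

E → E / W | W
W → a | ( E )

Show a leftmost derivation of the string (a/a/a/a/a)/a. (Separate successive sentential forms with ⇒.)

E ⇒ E/W ⇒ W/W ⇒ (E)/W ⇒ (E/W)/W ⇒ (E/W/W)/W ⇒ (E/W/W/W)/W ⇒ (E/W/W/W/W)/W ⇒ (W/W/W/W/W)/W ⇒ (a/W/W/W/W)/W ⇒ (a/a/W/W/W)/W ⇒ (a/a/a/W/W)/W ⇒ (a/a/a/a/W)/W ⇒ (a/a/a/a/a)/W ⇒ (a/a/a/a/a)/a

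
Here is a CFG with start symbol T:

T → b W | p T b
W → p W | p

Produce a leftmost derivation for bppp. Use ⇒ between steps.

T ⇒ bW   [T → b W]
bW ⇒ bpW   [W → p W]
bpW ⇒ bppW   [W → p W]
bppW ⇒ bppp   [W → p]

T ⇒ bW ⇒ bpW ⇒ bppW ⇒ bppp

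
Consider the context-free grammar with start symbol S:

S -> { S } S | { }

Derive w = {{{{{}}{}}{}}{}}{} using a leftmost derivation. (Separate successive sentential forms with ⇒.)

S ⇒ {S}S   [S -> { S } S]
{S}S ⇒ {{S}S}S   [S -> { S } S]
{{S}S}S ⇒ {{{S}S}S}S   [S -> { S } S]
{{{S}S}S}S ⇒ {{{{S}S}S}S}S   [S -> { S } S]
{{{{S}S}S}S}S ⇒ {{{{{}}S}S}S}S   [S -> { }]
{{{{{}}S}S}S}S ⇒ {{{{{}}{}}S}S}S   [S -> { }]
{{{{{}}{}}S}S}S ⇒ {{{{{}}{}}{}}S}S   [S -> { }]
{{{{{}}{}}{}}S}S ⇒ {{{{{}}{}}{}}{}}S   [S -> { }]
{{{{{}}{}}{}}{}}S ⇒ {{{{{}}{}}{}}{}}{}   [S -> { }]

S ⇒ {S}S ⇒ {{S}S}S ⇒ {{{S}S}S}S ⇒ {{{{S}S}S}S}S ⇒ {{{{{}}S}S}S}S ⇒ {{{{{}}{}}S}S}S ⇒ {{{{{}}{}}{}}S}S ⇒ {{{{{}}{}}{}}{}}S ⇒ {{{{{}}{}}{}}{}}{}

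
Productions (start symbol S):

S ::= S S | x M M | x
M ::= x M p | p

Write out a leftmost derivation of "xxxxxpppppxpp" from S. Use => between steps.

S => xMM => xxMpM => xxxMppM => xxxxMpppM => xxxxxMppppM => xxxxxpppppM => xxxxxpppppxMp => xxxxxpppppxpp

S => xMM   [S ::= x M M]
xMM => xxMpM   [M ::= x M p]
xxMpM => xxxMppM   [M ::= x M p]
xxxMppM => xxxxMpppM   [M ::= x M p]
xxxxMpppM => xxxxxMppppM   [M ::= x M p]
xxxxxMppppM => xxxxxpppppM   [M ::= p]
xxxxxpppppM => xxxxxpppppxMp   [M ::= x M p]
xxxxxpppppxMp => xxxxxpppppxpp   [M ::= p]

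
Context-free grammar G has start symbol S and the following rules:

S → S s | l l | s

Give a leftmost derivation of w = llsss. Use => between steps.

S => Ss   [S → S s]
Ss => Sss   [S → S s]
Sss => Ssss   [S → S s]
Ssss => llsss   [S → l l]

S=>Ss=>Sss=>Ssss=>llsss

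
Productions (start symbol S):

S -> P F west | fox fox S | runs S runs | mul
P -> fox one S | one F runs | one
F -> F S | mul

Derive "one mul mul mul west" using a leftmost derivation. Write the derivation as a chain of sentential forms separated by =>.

S => P F west   [S -> P F west]
P F west => one F west   [P -> one]
one F west => one F S west   [F -> F S]
one F S west => one F S S west   [F -> F S]
one F S S west => one mul S S west   [F -> mul]
one mul S S west => one mul mul S west   [S -> mul]
one mul mul S west => one mul mul mul west   [S -> mul]

S => P F west => one F west => one F S west => one F S S west => one mul S S west => one mul mul S west => one mul mul mul west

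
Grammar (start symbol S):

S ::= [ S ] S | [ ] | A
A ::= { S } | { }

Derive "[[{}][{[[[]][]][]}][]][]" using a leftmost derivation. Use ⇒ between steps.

S⇒[S]S⇒[[S]S]S⇒[[A]S]S⇒[[{}]S]S⇒[[{}][S]S]S⇒[[{}][A]S]S⇒[[{}][{S}]S]S⇒[[{}][{[S]S}]S]S⇒[[{}][{[[S]S]S}]S]S⇒[[{}][{[[[]]S]S}]S]S⇒[[{}][{[[[]][]]S}]S]S⇒[[{}][{[[[]][]][]}]S]S⇒[[{}][{[[[]][]][]}][]]S⇒[[{}][{[[[]][]][]}][]][]

S ⇒ [S]S   [S ::= [ S ] S]
[S]S ⇒ [[S]S]S   [S ::= [ S ] S]
[[S]S]S ⇒ [[A]S]S   [S ::= A]
[[A]S]S ⇒ [[{}]S]S   [A ::= { }]
[[{}]S]S ⇒ [[{}][S]S]S   [S ::= [ S ] S]
[[{}][S]S]S ⇒ [[{}][A]S]S   [S ::= A]
[[{}][A]S]S ⇒ [[{}][{S}]S]S   [A ::= { S }]
[[{}][{S}]S]S ⇒ [[{}][{[S]S}]S]S   [S ::= [ S ] S]
[[{}][{[S]S}]S]S ⇒ [[{}][{[[S]S]S}]S]S   [S ::= [ S ] S]
[[{}][{[[S]S]S}]S]S ⇒ [[{}][{[[[]]S]S}]S]S   [S ::= [ ]]
[[{}][{[[[]]S]S}]S]S ⇒ [[{}][{[[[]][]]S}]S]S   [S ::= [ ]]
[[{}][{[[[]][]]S}]S]S ⇒ [[{}][{[[[]][]][]}]S]S   [S ::= [ ]]
[[{}][{[[[]][]][]}]S]S ⇒ [[{}][{[[[]][]][]}][]]S   [S ::= [ ]]
[[{}][{[[[]][]][]}][]]S ⇒ [[{}][{[[[]][]][]}][]][]   [S ::= [ ]]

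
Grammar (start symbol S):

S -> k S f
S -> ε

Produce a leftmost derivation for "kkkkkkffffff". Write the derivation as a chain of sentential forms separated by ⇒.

S ⇒ kSf ⇒ kkSff ⇒ kkkSfff ⇒ kkkkSffff ⇒ kkkkkSfffff ⇒ kkkkkkSffffff ⇒ kkkkkkffffff

S ⇒ kSf   [S -> k S f]
kSf ⇒ kkSff   [S -> k S f]
kkSff ⇒ kkkSfff   [S -> k S f]
kkkSfff ⇒ kkkkSffff   [S -> k S f]
kkkkSffff ⇒ kkkkkSfffff   [S -> k S f]
kkkkkSfffff ⇒ kkkkkkSffffff   [S -> k S f]
kkkkkkSffffff ⇒ kkkkkkffffff   [S -> ε]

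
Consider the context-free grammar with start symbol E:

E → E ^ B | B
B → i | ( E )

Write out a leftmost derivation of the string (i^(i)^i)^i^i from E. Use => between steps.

E => E^B => E^B^B => B^B^B => (E)^B^B => (E^B)^B^B => (E^B^B)^B^B => (B^B^B)^B^B => (i^B^B)^B^B => (i^(E)^B)^B^B => (i^(B)^B)^B^B => (i^(i)^B)^B^B => (i^(i)^i)^B^B => (i^(i)^i)^i^B => (i^(i)^i)^i^i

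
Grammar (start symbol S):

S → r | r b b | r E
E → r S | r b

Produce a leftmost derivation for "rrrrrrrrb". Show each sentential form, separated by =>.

S => rE => rrS => rrrE => rrrrS => rrrrrE => rrrrrrS => rrrrrrrE => rrrrrrrrb

S => rE   [S → r E]
rE => rrS   [E → r S]
rrS => rrrE   [S → r E]
rrrE => rrrrS   [E → r S]
rrrrS => rrrrrE   [S → r E]
rrrrrE => rrrrrrS   [E → r S]
rrrrrrS => rrrrrrrE   [S → r E]
rrrrrrrE => rrrrrrrrb   [E → r b]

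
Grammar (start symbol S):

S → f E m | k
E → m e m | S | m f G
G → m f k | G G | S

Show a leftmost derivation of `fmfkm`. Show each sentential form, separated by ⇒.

S ⇒ fEm   [S → f E m]
fEm ⇒ fmfGm   [E → m f G]
fmfGm ⇒ fmfSm   [G → S]
fmfSm ⇒ fmfkm   [S → k]

S ⇒ fEm ⇒ fmfGm ⇒ fmfSm ⇒ fmfkm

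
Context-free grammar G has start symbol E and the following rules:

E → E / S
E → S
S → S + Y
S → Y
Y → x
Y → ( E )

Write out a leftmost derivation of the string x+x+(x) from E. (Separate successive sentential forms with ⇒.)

E ⇒ S   [E → S]
S ⇒ S+Y   [S → S + Y]
S+Y ⇒ S+Y+Y   [S → S + Y]
S+Y+Y ⇒ Y+Y+Y   [S → Y]
Y+Y+Y ⇒ x+Y+Y   [Y → x]
x+Y+Y ⇒ x+x+Y   [Y → x]
x+x+Y ⇒ x+x+(E)   [Y → ( E )]
x+x+(E) ⇒ x+x+(S)   [E → S]
x+x+(S) ⇒ x+x+(Y)   [S → Y]
x+x+(Y) ⇒ x+x+(x)   [Y → x]

E ⇒ S ⇒ S+Y ⇒ S+Y+Y ⇒ Y+Y+Y ⇒ x+Y+Y ⇒ x+x+Y ⇒ x+x+(E) ⇒ x+x+(S) ⇒ x+x+(Y) ⇒ x+x+(x)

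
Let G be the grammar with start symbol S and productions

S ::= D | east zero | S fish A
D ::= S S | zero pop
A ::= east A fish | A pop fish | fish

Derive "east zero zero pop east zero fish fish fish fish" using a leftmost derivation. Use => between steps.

S => D => S S => east zero S => east zero S fish A => east zero S fish A fish A => east zero D fish A fish A => east zero S S fish A fish A => east zero D S fish A fish A => east zero zero pop S fish A fish A => east zero zero pop east zero fish A fish A => east zero zero pop east zero fish fish fish A => east zero zero pop east zero fish fish fish fish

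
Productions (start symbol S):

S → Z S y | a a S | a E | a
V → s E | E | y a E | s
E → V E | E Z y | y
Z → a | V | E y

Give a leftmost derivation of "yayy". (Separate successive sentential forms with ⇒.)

S ⇒ ZSy ⇒ VSy ⇒ ESy ⇒ ySy ⇒ yaEy ⇒ yayy

S ⇒ ZSy   [S → Z S y]
ZSy ⇒ VSy   [Z → V]
VSy ⇒ ESy   [V → E]
ESy ⇒ ySy   [E → y]
ySy ⇒ yaEy   [S → a E]
yaEy ⇒ yayy   [E → y]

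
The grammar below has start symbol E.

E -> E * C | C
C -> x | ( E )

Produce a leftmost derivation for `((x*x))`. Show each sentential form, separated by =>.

E => C => (E) => (C) => ((E)) => ((E*C)) => ((C*C)) => ((x*C)) => ((x*x))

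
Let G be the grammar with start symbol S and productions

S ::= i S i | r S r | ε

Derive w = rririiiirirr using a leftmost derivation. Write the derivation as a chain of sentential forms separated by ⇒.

S ⇒ rSr ⇒ rrSrr ⇒ rriSirr ⇒ rrirSrirr ⇒ rririSirirr ⇒ rririiSiirirr ⇒ rririiiirirr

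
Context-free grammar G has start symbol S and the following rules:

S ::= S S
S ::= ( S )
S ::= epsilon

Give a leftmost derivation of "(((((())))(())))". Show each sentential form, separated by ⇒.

S ⇒ (S)   [S ::= ( S )]
(S) ⇒ ((S))   [S ::= ( S )]
((S)) ⇒ ((SS))   [S ::= S S]
((SS)) ⇒ (((S)S))   [S ::= ( S )]
(((S)S)) ⇒ ((((S))S))   [S ::= ( S )]
((((S))S)) ⇒ (((((S)))S))   [S ::= ( S )]
(((((S)))S)) ⇒ ((((((S))))S))   [S ::= ( S )]
((((((S))))S)) ⇒ (((((())))S))   [S ::= epsilon]
(((((())))S)) ⇒ (((((())))(S)))   [S ::= ( S )]
(((((())))(S))) ⇒ (((((())))((S))))   [S ::= ( S )]
(((((())))((S)))) ⇒ (((((())))(())))   [S ::= epsilon]

S ⇒ (S) ⇒ ((S)) ⇒ ((SS)) ⇒ (((S)S)) ⇒ ((((S))S)) ⇒ (((((S)))S)) ⇒ ((((((S))))S)) ⇒ (((((())))S)) ⇒ (((((())))(S))) ⇒ (((((())))((S)))) ⇒ (((((())))(())))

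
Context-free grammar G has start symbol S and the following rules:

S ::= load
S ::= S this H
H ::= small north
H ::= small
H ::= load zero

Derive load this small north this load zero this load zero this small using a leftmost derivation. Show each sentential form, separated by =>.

S => S this H => S this H this H => S this H this H this H => S this H this H this H this H => load this H this H this H this H => load this small north this H this H this H => load this small north this load zero this H this H => load this small north this load zero this load zero this H => load this small north this load zero this load zero this small

S => S this H   [S ::= S this H]
S this H => S this H this H   [S ::= S this H]
S this H this H => S this H this H this H   [S ::= S this H]
S this H this H this H => S this H this H this H this H   [S ::= S this H]
S this H this H this H this H => load this H this H this H this H   [S ::= load]
load this H this H this H this H => load this small north this H this H this H   [H ::= small north]
load this small north this H this H this H => load this small north this load zero this H this H   [H ::= load zero]
load this small north this load zero this H this H => load this small north this load zero this load zero this H   [H ::= load zero]
load this small north this load zero this load zero this H => load this small north this load zero this load zero this small   [H ::= small]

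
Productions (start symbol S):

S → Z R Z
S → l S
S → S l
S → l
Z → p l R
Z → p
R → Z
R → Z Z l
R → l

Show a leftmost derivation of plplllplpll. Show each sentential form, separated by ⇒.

S ⇒ ZRZ ⇒ plRRZ ⇒ plZRZ ⇒ plplRRZ ⇒ plpllRZ ⇒ plplllZ ⇒ plplllplR ⇒ plplllplZ ⇒ plplllplplR ⇒ plplllplpll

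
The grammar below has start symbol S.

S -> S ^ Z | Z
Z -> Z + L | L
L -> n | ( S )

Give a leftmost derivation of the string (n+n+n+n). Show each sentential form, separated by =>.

S => Z => L => (S) => (Z) => (Z+L) => (Z+L+L) => (Z+L+L+L) => (L+L+L+L) => (n+L+L+L) => (n+n+L+L) => (n+n+n+L) => (n+n+n+n)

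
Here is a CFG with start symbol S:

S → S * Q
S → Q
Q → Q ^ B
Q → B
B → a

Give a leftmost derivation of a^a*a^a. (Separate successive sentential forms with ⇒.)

S ⇒ S*Q   [S → S * Q]
S*Q ⇒ Q*Q   [S → Q]
Q*Q ⇒ Q^B*Q   [Q → Q ^ B]
Q^B*Q ⇒ B^B*Q   [Q → B]
B^B*Q ⇒ a^B*Q   [B → a]
a^B*Q ⇒ a^a*Q   [B → a]
a^a*Q ⇒ a^a*Q^B   [Q → Q ^ B]
a^a*Q^B ⇒ a^a*B^B   [Q → B]
a^a*B^B ⇒ a^a*a^B   [B → a]
a^a*a^B ⇒ a^a*a^a   [B → a]

S ⇒ S*Q ⇒ Q*Q ⇒ Q^B*Q ⇒ B^B*Q ⇒ a^B*Q ⇒ a^a*Q ⇒ a^a*Q^B ⇒ a^a*B^B ⇒ a^a*a^B ⇒ a^a*a^a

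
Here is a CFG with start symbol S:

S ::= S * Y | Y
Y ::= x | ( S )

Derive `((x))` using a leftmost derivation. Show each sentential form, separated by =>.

S => Y   [S ::= Y]
Y => (S)   [Y ::= ( S )]
(S) => (Y)   [S ::= Y]
(Y) => ((S))   [Y ::= ( S )]
((S)) => ((Y))   [S ::= Y]
((Y)) => ((x))   [Y ::= x]

S => Y => (S) => (Y) => ((S)) => ((Y)) => ((x))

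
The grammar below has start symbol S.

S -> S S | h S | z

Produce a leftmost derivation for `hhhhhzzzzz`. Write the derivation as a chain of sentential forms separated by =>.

S => hS => hSS => hhSS => hhhSS => hhhSSS => hhhhSSS => hhhhSSSS => hhhhhSSSS => hhhhhSSSSS => hhhhhzSSSS => hhhhhzzSSS => hhhhhzzzSS => hhhhhzzzzS => hhhhhzzzzz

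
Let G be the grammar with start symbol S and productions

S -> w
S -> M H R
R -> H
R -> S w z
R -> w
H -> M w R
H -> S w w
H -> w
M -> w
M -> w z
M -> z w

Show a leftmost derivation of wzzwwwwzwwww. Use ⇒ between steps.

S⇒MHR⇒wzHR⇒wzMwRR⇒wzzwwRR⇒wzzwwwR⇒wzzwwwH⇒wzzwwwSww⇒wzzwwwMHRww⇒wzzwwwwzHRww⇒wzzwwwwzwRww⇒wzzwwwwzwwww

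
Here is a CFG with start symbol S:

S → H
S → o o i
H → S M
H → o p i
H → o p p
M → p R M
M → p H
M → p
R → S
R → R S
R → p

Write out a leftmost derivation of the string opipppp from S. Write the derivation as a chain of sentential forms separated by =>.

S => H   [S → H]
H => SM   [H → S M]
SM => HM   [S → H]
HM => SMM   [H → S M]
SMM => HMM   [S → H]
HMM => opiMM   [H → o p i]
opiMM => opipRMM   [M → p R M]
opipRMM => opippMM   [R → p]
opippMM => opipppM   [M → p]
opipppM => opipppp   [M → p]

S => H => SM => HM => SMM => HMM => opiMM => opipRMM => opippMM => opipppM => opipppp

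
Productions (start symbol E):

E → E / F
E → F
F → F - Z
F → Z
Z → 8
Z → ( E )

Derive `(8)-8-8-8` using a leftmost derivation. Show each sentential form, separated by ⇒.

E ⇒ F   [E → F]
F ⇒ F-Z   [F → F - Z]
F-Z ⇒ F-Z-Z   [F → F - Z]
F-Z-Z ⇒ F-Z-Z-Z   [F → F - Z]
F-Z-Z-Z ⇒ Z-Z-Z-Z   [F → Z]
Z-Z-Z-Z ⇒ (E)-Z-Z-Z   [Z → ( E )]
(E)-Z-Z-Z ⇒ (F)-Z-Z-Z   [E → F]
(F)-Z-Z-Z ⇒ (Z)-Z-Z-Z   [F → Z]
(Z)-Z-Z-Z ⇒ (8)-Z-Z-Z   [Z → 8]
(8)-Z-Z-Z ⇒ (8)-8-Z-Z   [Z → 8]
(8)-8-Z-Z ⇒ (8)-8-8-Z   [Z → 8]
(8)-8-8-Z ⇒ (8)-8-8-8   [Z → 8]

E⇒F⇒F-Z⇒F-Z-Z⇒F-Z-Z-Z⇒Z-Z-Z-Z⇒(E)-Z-Z-Z⇒(F)-Z-Z-Z⇒(Z)-Z-Z-Z⇒(8)-Z-Z-Z⇒(8)-8-Z-Z⇒(8)-8-8-Z⇒(8)-8-8-8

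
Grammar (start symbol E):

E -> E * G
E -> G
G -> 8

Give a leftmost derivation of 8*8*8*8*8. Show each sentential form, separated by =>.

E => E*G   [E -> E * G]
E*G => E*G*G   [E -> E * G]
E*G*G => E*G*G*G   [E -> E * G]
E*G*G*G => E*G*G*G*G   [E -> E * G]
E*G*G*G*G => G*G*G*G*G   [E -> G]
G*G*G*G*G => 8*G*G*G*G   [G -> 8]
8*G*G*G*G => 8*8*G*G*G   [G -> 8]
8*8*G*G*G => 8*8*8*G*G   [G -> 8]
8*8*8*G*G => 8*8*8*8*G   [G -> 8]
8*8*8*8*G => 8*8*8*8*8   [G -> 8]

E => E*G => E*G*G => E*G*G*G => E*G*G*G*G => G*G*G*G*G => 8*G*G*G*G => 8*8*G*G*G => 8*8*8*G*G => 8*8*8*8*G => 8*8*8*8*8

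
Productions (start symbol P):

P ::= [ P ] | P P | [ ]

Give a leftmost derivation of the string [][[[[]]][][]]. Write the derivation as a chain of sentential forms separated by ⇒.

P⇒PP⇒[]P⇒[][P]⇒[][PP]⇒[][PPP]⇒[][[P]PP]⇒[][[[P]]PP]⇒[][[[[]]]PP]⇒[][[[[]]][]P]⇒[][[[[]]][][]]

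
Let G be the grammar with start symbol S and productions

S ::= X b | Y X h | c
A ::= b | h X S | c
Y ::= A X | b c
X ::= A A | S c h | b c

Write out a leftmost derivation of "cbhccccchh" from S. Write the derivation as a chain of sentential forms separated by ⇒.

S ⇒ YXh ⇒ AXXh ⇒ cXXh ⇒ cAAXh ⇒ cbAXh ⇒ cbhXSXh ⇒ cbhAASXh ⇒ cbhcASXh ⇒ cbhccSXh ⇒ cbhcccXh ⇒ cbhcccSchh ⇒ cbhccccchh

S ⇒ YXh   [S ::= Y X h]
YXh ⇒ AXXh   [Y ::= A X]
AXXh ⇒ cXXh   [A ::= c]
cXXh ⇒ cAAXh   [X ::= A A]
cAAXh ⇒ cbAXh   [A ::= b]
cbAXh ⇒ cbhXSXh   [A ::= h X S]
cbhXSXh ⇒ cbhAASXh   [X ::= A A]
cbhAASXh ⇒ cbhcASXh   [A ::= c]
cbhcASXh ⇒ cbhccSXh   [A ::= c]
cbhccSXh ⇒ cbhcccXh   [S ::= c]
cbhcccXh ⇒ cbhcccSchh   [X ::= S c h]
cbhcccSchh ⇒ cbhccccchh   [S ::= c]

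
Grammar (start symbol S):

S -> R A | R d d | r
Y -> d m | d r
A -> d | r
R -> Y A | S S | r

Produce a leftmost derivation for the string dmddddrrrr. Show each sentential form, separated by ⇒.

S ⇒ RA ⇒ SSA ⇒ RddSA ⇒ YAddSA ⇒ dmAddSA ⇒ dmdddSA ⇒ dmdddRAA ⇒ dmdddYAAA ⇒ dmddddrAAA ⇒ dmddddrrAA ⇒ dmddddrrrA ⇒ dmddddrrrr

S ⇒ RA   [S -> R A]
RA ⇒ SSA   [R -> S S]
SSA ⇒ RddSA   [S -> R d d]
RddSA ⇒ YAddSA   [R -> Y A]
YAddSA ⇒ dmAddSA   [Y -> d m]
dmAddSA ⇒ dmdddSA   [A -> d]
dmdddSA ⇒ dmdddRAA   [S -> R A]
dmdddRAA ⇒ dmdddYAAA   [R -> Y A]
dmdddYAAA ⇒ dmddddrAAA   [Y -> d r]
dmddddrAAA ⇒ dmddddrrAA   [A -> r]
dmddddrrAA ⇒ dmddddrrrA   [A -> r]
dmddddrrrA ⇒ dmddddrrrr   [A -> r]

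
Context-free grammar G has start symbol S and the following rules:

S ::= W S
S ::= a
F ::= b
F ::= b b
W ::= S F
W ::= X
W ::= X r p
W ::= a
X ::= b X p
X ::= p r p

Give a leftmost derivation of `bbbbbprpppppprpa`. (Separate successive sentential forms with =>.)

S => WS => XrpS => bXprpS => bbXpprpS => bbbXppprpS => bbbbXpppprpS => bbbbbXppppprpS => bbbbbprpppppprpS => bbbbbprpppppprpa

S => WS   [S ::= W S]
WS => XrpS   [W ::= X r p]
XrpS => bXprpS   [X ::= b X p]
bXprpS => bbXpprpS   [X ::= b X p]
bbXpprpS => bbbXppprpS   [X ::= b X p]
bbbXppprpS => bbbbXpppprpS   [X ::= b X p]
bbbbXpppprpS => bbbbbXppppprpS   [X ::= b X p]
bbbbbXppppprpS => bbbbbprpppppprpS   [X ::= p r p]
bbbbbprpppppprpS => bbbbbprpppppprpa   [S ::= a]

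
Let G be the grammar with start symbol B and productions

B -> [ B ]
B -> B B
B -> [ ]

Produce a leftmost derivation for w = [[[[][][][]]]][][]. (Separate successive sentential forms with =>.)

B => BB   [B -> B B]
BB => BBB   [B -> B B]
BBB => [B]BB   [B -> [ B ]]
[B]BB => [[B]]BB   [B -> [ B ]]
[[B]]BB => [[[B]]]BB   [B -> [ B ]]
[[[B]]]BB => [[[BB]]]BB   [B -> B B]
[[[BB]]]BB => [[[BBB]]]BB   [B -> B B]
[[[BBB]]]BB => [[[BBBB]]]BB   [B -> B B]
[[[BBBB]]]BB => [[[[]BBB]]]BB   [B -> [ ]]
[[[[]BBB]]]BB => [[[[][]BB]]]BB   [B -> [ ]]
[[[[][]BB]]]BB => [[[[][][]B]]]BB   [B -> [ ]]
[[[[][][]B]]]BB => [[[[][][][]]]]BB   [B -> [ ]]
[[[[][][][]]]]BB => [[[[][][][]]]][]B   [B -> [ ]]
[[[[][][][]]]][]B => [[[[][][][]]]][][]   [B -> [ ]]

B => BB => BBB => [B]BB => [[B]]BB => [[[B]]]BB => [[[BB]]]BB => [[[BBB]]]BB => [[[BBBB]]]BB => [[[[]BBB]]]BB => [[[[][]BB]]]BB => [[[[][][]B]]]BB => [[[[][][][]]]]BB => [[[[][][][]]]][]B => [[[[][][][]]]][][]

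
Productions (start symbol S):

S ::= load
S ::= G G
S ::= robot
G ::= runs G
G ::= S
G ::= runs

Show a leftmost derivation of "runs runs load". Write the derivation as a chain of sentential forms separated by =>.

S => G G => runs G => runs runs G => runs runs S => runs runs load

S => G G   [S ::= G G]
G G => runs G   [G ::= runs]
runs G => runs runs G   [G ::= runs G]
runs runs G => runs runs S   [G ::= S]
runs runs S => runs runs load   [S ::= load]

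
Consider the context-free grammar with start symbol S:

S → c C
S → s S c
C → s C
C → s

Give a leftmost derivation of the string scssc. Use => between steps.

S => sSc => scCc => scsCc => scssc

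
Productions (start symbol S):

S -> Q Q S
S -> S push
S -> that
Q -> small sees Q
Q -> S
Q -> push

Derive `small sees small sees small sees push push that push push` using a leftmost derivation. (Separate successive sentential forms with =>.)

S => S push => S push push => Q Q S push push => small sees Q Q S push push => small sees small sees Q Q S push push => small sees small sees small sees Q Q S push push => small sees small sees small sees push Q S push push => small sees small sees small sees push push S push push => small sees small sees small sees push push that push push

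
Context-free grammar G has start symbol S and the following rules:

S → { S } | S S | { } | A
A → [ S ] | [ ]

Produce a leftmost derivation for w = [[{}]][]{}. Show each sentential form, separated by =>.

S => SS => SSS => ASS => [S]SS => [A]SS => [[S]]SS => [[{}]]SS => [[{}]]AS => [[{}]][]S => [[{}]][]{}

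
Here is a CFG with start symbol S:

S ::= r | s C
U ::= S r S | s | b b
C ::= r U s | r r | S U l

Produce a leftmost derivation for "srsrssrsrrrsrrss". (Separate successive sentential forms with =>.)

S=>sC=>srUs=>srSrSs=>srsCrSs=>srsrUsrSs=>srsrssrSs=>srsrssrsCs=>srsrssrsrUss=>srsrssrsrSrSss=>srsrssrsrrrSss=>srsrssrsrrrsCss=>srsrssrsrrrsrrss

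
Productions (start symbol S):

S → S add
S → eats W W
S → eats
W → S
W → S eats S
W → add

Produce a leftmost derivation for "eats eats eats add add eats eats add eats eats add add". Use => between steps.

S => S add   [S → S add]
S add => eats W W add   [S → eats W W]
eats W W add => eats S eats S W add   [W → S eats S]
eats S eats S W add => eats eats W W eats S W add   [S → eats W W]
eats eats W W eats S W add => eats eats S eats S W eats S W add   [W → S eats S]
eats eats S eats S W eats S W add => eats eats eats W W eats S W eats S W add   [S → eats W W]
eats eats eats W W eats S W eats S W add => eats eats eats add W eats S W eats S W add   [W → add]
eats eats eats add W eats S W eats S W add => eats eats eats add add eats S W eats S W add   [W → add]
eats eats eats add add eats S W eats S W add => eats eats eats add add eats eats W eats S W add   [S → eats]
eats eats eats add add eats eats W eats S W add => eats eats eats add add eats eats add eats S W add   [W → add]
eats eats eats add add eats eats add eats S W add => eats eats eats add add eats eats add eats eats W add   [S → eats]
eats eats eats add add eats eats add eats eats W add => eats eats eats add add eats eats add eats eats add add   [W → add]

S => S add => eats W W add => eats S eats S W add => eats eats W W eats S W add => eats eats S eats S W eats S W add => eats eats eats W W eats S W eats S W add => eats eats eats add W eats S W eats S W add => eats eats eats add add eats S W eats S W add => eats eats eats add add eats eats W eats S W add => eats eats eats add add eats eats add eats S W add => eats eats eats add add eats eats add eats eats W add => eats eats eats add add eats eats add eats eats add add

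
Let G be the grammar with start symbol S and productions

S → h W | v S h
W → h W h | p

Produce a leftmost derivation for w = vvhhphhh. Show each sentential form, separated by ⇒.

S ⇒ vSh   [S → v S h]
vSh ⇒ vvShh   [S → v S h]
vvShh ⇒ vvhWhh   [S → h W]
vvhWhh ⇒ vvhhWhhh   [W → h W h]
vvhhWhhh ⇒ vvhhphhh   [W → p]

S ⇒ vSh ⇒ vvShh ⇒ vvhWhh ⇒ vvhhWhhh ⇒ vvhhphhh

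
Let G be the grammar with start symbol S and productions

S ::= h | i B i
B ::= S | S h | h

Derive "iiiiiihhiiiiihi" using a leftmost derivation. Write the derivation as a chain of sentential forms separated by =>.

S => iBi   [S ::= i B i]
iBi => iShi   [B ::= S h]
iShi => iiBihi   [S ::= i B i]
iiBihi => iiSihi   [B ::= S]
iiSihi => iiiBiihi   [S ::= i B i]
iiiBiihi => iiiSiihi   [B ::= S]
iiiSiihi => iiiiBiiihi   [S ::= i B i]
iiiiBiiihi => iiiiSiiihi   [B ::= S]
iiiiSiiihi => iiiiiBiiiihi   [S ::= i B i]
iiiiiBiiiihi => iiiiiSiiiihi   [B ::= S]
iiiiiSiiiihi => iiiiiiBiiiiihi   [S ::= i B i]
iiiiiiBiiiiihi => iiiiiiShiiiiihi   [B ::= S h]
iiiiiiShiiiiihi => iiiiiihhiiiiihi   [S ::= h]

S=>iBi=>iShi=>iiBihi=>iiSihi=>iiiBiihi=>iiiSiihi=>iiiiBiiihi=>iiiiSiiihi=>iiiiiBiiiihi=>iiiiiSiiiihi=>iiiiiiBiiiiihi=>iiiiiiShiiiiihi=>iiiiiihhiiiiihi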